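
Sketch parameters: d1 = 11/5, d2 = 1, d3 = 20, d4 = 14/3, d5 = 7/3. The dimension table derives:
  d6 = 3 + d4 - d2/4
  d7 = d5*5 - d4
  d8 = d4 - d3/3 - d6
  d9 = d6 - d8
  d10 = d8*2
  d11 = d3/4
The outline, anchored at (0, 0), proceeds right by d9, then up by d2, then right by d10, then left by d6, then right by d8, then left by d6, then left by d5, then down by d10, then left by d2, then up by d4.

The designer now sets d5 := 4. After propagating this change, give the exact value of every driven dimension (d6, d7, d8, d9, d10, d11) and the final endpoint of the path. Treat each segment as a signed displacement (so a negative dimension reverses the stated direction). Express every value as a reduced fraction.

d6 = 89/12
d7 = 46/3
d8 = -113/12
d9 = 101/6
d10 = -113/6
d11 = 5
endpoint = (-125/4, 49/2)

Apply edit: d5 := 4
  d6 = 3 + d4 - d2/4 = 89/12
  d7 = d5*5 - d4 = 46/3
  d8 = d4 - d3/3 - d6 = -113/12
  d9 = d6 - d8 = 101/6
  d10 = d8*2 = -113/6
  d11 = d3/4 = 5
Walk from origin (0, 0):
  seg 1: right by d9 = 101/6 → (101/6, 0)
  seg 2: up by d2 = 1 → (101/6, 1)
  seg 3: right by d10 = -113/6 → (-2, 1)
  seg 4: left by d6 = 89/12 → (-113/12, 1)
  seg 5: right by d8 = -113/12 → (-113/6, 1)
  seg 6: left by d6 = 89/12 → (-105/4, 1)
  seg 7: left by d5 = 4 → (-121/4, 1)
  seg 8: down by d10 = -113/6 → (-121/4, 119/6)
  seg 9: left by d2 = 1 → (-125/4, 119/6)
  seg 10: up by d4 = 14/3 → (-125/4, 49/2)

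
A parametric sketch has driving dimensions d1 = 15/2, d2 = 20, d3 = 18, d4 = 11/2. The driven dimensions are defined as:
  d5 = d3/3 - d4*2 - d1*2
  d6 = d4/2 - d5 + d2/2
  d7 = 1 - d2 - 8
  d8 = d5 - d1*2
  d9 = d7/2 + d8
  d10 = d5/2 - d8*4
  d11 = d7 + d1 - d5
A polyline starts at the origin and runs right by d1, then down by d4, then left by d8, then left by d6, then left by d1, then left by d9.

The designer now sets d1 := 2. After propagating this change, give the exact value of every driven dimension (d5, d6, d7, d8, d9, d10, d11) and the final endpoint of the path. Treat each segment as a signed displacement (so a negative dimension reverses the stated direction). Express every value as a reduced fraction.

d5 = -9
d6 = 87/4
d7 = -27
d8 = -13
d9 = -53/2
d10 = 95/2
d11 = -16
endpoint = (71/4, -11/2)

Apply edit: d1 := 2
  d5 = d3/3 - d4*2 - d1*2 = -9
  d6 = d4/2 - d5 + d2/2 = 87/4
  d7 = 1 - d2 - 8 = -27
  d8 = d5 - d1*2 = -13
  d9 = d7/2 + d8 = -53/2
  d10 = d5/2 - d8*4 = 95/2
  d11 = d7 + d1 - d5 = -16
Walk from origin (0, 0):
  seg 1: right by d1 = 2 → (2, 0)
  seg 2: down by d4 = 11/2 → (2, -11/2)
  seg 3: left by d8 = -13 → (15, -11/2)
  seg 4: left by d6 = 87/4 → (-27/4, -11/2)
  seg 5: left by d1 = 2 → (-35/4, -11/2)
  seg 6: left by d9 = -53/2 → (71/4, -11/2)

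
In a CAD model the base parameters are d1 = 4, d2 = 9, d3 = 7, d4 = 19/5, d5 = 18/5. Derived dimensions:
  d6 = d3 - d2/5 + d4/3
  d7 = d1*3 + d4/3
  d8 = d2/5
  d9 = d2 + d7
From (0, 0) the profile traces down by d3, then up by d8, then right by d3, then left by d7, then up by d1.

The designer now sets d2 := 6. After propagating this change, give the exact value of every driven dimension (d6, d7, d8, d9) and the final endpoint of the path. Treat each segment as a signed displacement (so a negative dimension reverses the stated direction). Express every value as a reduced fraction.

Apply edit: d2 := 6
  d6 = d3 - d2/5 + d4/3 = 106/15
  d7 = d1*3 + d4/3 = 199/15
  d8 = d2/5 = 6/5
  d9 = d2 + d7 = 289/15
Walk from origin (0, 0):
  seg 1: down by d3 = 7 → (0, -7)
  seg 2: up by d8 = 6/5 → (0, -29/5)
  seg 3: right by d3 = 7 → (7, -29/5)
  seg 4: left by d7 = 199/15 → (-94/15, -29/5)
  seg 5: up by d1 = 4 → (-94/15, -9/5)

d6 = 106/15
d7 = 199/15
d8 = 6/5
d9 = 289/15
endpoint = (-94/15, -9/5)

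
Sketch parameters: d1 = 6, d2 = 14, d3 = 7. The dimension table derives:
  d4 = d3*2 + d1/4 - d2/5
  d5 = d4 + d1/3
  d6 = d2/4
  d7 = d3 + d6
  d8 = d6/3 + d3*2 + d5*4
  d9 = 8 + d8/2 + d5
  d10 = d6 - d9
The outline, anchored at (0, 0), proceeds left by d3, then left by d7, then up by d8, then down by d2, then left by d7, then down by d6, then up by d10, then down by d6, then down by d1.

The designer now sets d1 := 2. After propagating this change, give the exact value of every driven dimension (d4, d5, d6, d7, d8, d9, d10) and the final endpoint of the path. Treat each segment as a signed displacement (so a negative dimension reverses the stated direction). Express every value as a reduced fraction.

Apply edit: d1 := 2
  d4 = d3*2 + d1/4 - d2/5 = 117/10
  d5 = d4 + d1/3 = 371/30
  d6 = d2/4 = 7/2
  d7 = d3 + d6 = 21/2
  d8 = d6/3 + d3*2 + d5*4 = 1939/30
  d9 = 8 + d8/2 + d5 = 3161/60
  d10 = d6 - d9 = -2951/60
Walk from origin (0, 0):
  seg 1: left by d3 = 7 → (-7, 0)
  seg 2: left by d7 = 21/2 → (-35/2, 0)
  seg 3: up by d8 = 1939/30 → (-35/2, 1939/30)
  seg 4: down by d2 = 14 → (-35/2, 1519/30)
  seg 5: left by d7 = 21/2 → (-28, 1519/30)
  seg 6: down by d6 = 7/2 → (-28, 707/15)
  seg 7: up by d10 = -2951/60 → (-28, -41/20)
  seg 8: down by d6 = 7/2 → (-28, -111/20)
  seg 9: down by d1 = 2 → (-28, -151/20)

d4 = 117/10
d5 = 371/30
d6 = 7/2
d7 = 21/2
d8 = 1939/30
d9 = 3161/60
d10 = -2951/60
endpoint = (-28, -151/20)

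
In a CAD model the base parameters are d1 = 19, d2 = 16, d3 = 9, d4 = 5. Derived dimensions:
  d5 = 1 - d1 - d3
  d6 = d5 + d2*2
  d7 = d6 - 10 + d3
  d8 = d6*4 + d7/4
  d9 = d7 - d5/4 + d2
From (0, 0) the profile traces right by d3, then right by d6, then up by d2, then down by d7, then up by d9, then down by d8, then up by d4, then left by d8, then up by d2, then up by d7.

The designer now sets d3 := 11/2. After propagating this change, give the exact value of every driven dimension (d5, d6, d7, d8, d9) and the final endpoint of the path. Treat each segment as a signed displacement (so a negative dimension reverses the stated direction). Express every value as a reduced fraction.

Apply edit: d3 := 11/2
  d5 = 1 - d1 - d3 = -47/2
  d6 = d5 + d2*2 = 17/2
  d7 = d6 - 10 + d3 = 4
  d8 = d6*4 + d7/4 = 35
  d9 = d7 - d5/4 + d2 = 207/8
Walk from origin (0, 0):
  seg 1: right by d3 = 11/2 → (11/2, 0)
  seg 2: right by d6 = 17/2 → (14, 0)
  seg 3: up by d2 = 16 → (14, 16)
  seg 4: down by d7 = 4 → (14, 12)
  seg 5: up by d9 = 207/8 → (14, 303/8)
  seg 6: down by d8 = 35 → (14, 23/8)
  seg 7: up by d4 = 5 → (14, 63/8)
  seg 8: left by d8 = 35 → (-21, 63/8)
  seg 9: up by d2 = 16 → (-21, 191/8)
  seg 10: up by d7 = 4 → (-21, 223/8)

d5 = -47/2
d6 = 17/2
d7 = 4
d8 = 35
d9 = 207/8
endpoint = (-21, 223/8)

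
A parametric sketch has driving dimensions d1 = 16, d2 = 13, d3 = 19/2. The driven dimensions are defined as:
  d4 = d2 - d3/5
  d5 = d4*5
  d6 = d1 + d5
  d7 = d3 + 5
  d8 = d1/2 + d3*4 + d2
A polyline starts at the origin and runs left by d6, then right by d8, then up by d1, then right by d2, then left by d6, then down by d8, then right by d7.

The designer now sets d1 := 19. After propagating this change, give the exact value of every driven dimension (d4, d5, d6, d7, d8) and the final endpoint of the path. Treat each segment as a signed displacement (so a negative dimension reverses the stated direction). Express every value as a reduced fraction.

d4 = 111/10
d5 = 111/2
d6 = 149/2
d7 = 29/2
d8 = 121/2
endpoint = (-61, -83/2)

Apply edit: d1 := 19
  d4 = d2 - d3/5 = 111/10
  d5 = d4*5 = 111/2
  d6 = d1 + d5 = 149/2
  d7 = d3 + 5 = 29/2
  d8 = d1/2 + d3*4 + d2 = 121/2
Walk from origin (0, 0):
  seg 1: left by d6 = 149/2 → (-149/2, 0)
  seg 2: right by d8 = 121/2 → (-14, 0)
  seg 3: up by d1 = 19 → (-14, 19)
  seg 4: right by d2 = 13 → (-1, 19)
  seg 5: left by d6 = 149/2 → (-151/2, 19)
  seg 6: down by d8 = 121/2 → (-151/2, -83/2)
  seg 7: right by d7 = 29/2 → (-61, -83/2)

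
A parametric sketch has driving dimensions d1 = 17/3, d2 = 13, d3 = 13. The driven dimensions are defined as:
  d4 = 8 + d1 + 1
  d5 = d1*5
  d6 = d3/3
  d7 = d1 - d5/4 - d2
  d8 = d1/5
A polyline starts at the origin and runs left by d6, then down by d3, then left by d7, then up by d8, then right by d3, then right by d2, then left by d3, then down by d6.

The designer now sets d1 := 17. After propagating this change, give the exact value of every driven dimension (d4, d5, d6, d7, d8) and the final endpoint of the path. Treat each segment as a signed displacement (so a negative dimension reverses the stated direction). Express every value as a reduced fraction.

Apply edit: d1 := 17
  d4 = 8 + d1 + 1 = 26
  d5 = d1*5 = 85
  d6 = d3/3 = 13/3
  d7 = d1 - d5/4 - d2 = -69/4
  d8 = d1/5 = 17/5
Walk from origin (0, 0):
  seg 1: left by d6 = 13/3 → (-13/3, 0)
  seg 2: down by d3 = 13 → (-13/3, -13)
  seg 3: left by d7 = -69/4 → (155/12, -13)
  seg 4: up by d8 = 17/5 → (155/12, -48/5)
  seg 5: right by d3 = 13 → (311/12, -48/5)
  seg 6: right by d2 = 13 → (467/12, -48/5)
  seg 7: left by d3 = 13 → (311/12, -48/5)
  seg 8: down by d6 = 13/3 → (311/12, -209/15)

d4 = 26
d5 = 85
d6 = 13/3
d7 = -69/4
d8 = 17/5
endpoint = (311/12, -209/15)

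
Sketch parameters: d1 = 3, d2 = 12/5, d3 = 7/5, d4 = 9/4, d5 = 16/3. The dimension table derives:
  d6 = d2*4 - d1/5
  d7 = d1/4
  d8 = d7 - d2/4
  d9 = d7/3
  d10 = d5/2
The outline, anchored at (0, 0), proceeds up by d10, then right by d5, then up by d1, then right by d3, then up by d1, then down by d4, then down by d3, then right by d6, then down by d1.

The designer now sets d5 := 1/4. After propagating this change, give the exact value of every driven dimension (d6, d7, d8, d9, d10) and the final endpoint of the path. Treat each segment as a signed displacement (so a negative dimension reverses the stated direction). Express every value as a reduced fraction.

d6 = 9
d7 = 3/4
d8 = 3/20
d9 = 1/4
d10 = 1/8
endpoint = (213/20, -21/40)

Apply edit: d5 := 1/4
  d6 = d2*4 - d1/5 = 9
  d7 = d1/4 = 3/4
  d8 = d7 - d2/4 = 3/20
  d9 = d7/3 = 1/4
  d10 = d5/2 = 1/8
Walk from origin (0, 0):
  seg 1: up by d10 = 1/8 → (0, 1/8)
  seg 2: right by d5 = 1/4 → (1/4, 1/8)
  seg 3: up by d1 = 3 → (1/4, 25/8)
  seg 4: right by d3 = 7/5 → (33/20, 25/8)
  seg 5: up by d1 = 3 → (33/20, 49/8)
  seg 6: down by d4 = 9/4 → (33/20, 31/8)
  seg 7: down by d3 = 7/5 → (33/20, 99/40)
  seg 8: right by d6 = 9 → (213/20, 99/40)
  seg 9: down by d1 = 3 → (213/20, -21/40)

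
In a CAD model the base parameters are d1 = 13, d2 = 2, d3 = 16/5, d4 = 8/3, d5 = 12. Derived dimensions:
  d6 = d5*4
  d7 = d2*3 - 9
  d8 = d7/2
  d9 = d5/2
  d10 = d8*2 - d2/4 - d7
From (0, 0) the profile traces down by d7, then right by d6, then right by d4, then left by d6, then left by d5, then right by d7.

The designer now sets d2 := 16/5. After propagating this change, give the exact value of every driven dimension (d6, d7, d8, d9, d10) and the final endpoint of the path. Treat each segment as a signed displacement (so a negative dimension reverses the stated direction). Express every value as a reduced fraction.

Apply edit: d2 := 16/5
  d6 = d5*4 = 48
  d7 = d2*3 - 9 = 3/5
  d8 = d7/2 = 3/10
  d9 = d5/2 = 6
  d10 = d8*2 - d2/4 - d7 = -4/5
Walk from origin (0, 0):
  seg 1: down by d7 = 3/5 → (0, -3/5)
  seg 2: right by d6 = 48 → (48, -3/5)
  seg 3: right by d4 = 8/3 → (152/3, -3/5)
  seg 4: left by d6 = 48 → (8/3, -3/5)
  seg 5: left by d5 = 12 → (-28/3, -3/5)
  seg 6: right by d7 = 3/5 → (-131/15, -3/5)

d6 = 48
d7 = 3/5
d8 = 3/10
d9 = 6
d10 = -4/5
endpoint = (-131/15, -3/5)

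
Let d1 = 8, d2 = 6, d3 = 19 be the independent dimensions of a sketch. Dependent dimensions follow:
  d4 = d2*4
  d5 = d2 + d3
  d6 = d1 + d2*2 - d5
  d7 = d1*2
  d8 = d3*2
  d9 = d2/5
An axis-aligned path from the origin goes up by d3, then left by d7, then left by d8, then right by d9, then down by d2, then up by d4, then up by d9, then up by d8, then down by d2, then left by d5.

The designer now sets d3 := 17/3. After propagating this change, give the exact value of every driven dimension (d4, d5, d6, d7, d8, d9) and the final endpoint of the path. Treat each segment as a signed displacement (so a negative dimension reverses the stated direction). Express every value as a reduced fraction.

d4 = 24
d5 = 35/3
d6 = 25/3
d7 = 16
d8 = 34/3
d9 = 6/5
endpoint = (-189/5, 151/5)

Apply edit: d3 := 17/3
  d4 = d2*4 = 24
  d5 = d2 + d3 = 35/3
  d6 = d1 + d2*2 - d5 = 25/3
  d7 = d1*2 = 16
  d8 = d3*2 = 34/3
  d9 = d2/5 = 6/5
Walk from origin (0, 0):
  seg 1: up by d3 = 17/3 → (0, 17/3)
  seg 2: left by d7 = 16 → (-16, 17/3)
  seg 3: left by d8 = 34/3 → (-82/3, 17/3)
  seg 4: right by d9 = 6/5 → (-392/15, 17/3)
  seg 5: down by d2 = 6 → (-392/15, -1/3)
  seg 6: up by d4 = 24 → (-392/15, 71/3)
  seg 7: up by d9 = 6/5 → (-392/15, 373/15)
  seg 8: up by d8 = 34/3 → (-392/15, 181/5)
  seg 9: down by d2 = 6 → (-392/15, 151/5)
  seg 10: left by d5 = 35/3 → (-189/5, 151/5)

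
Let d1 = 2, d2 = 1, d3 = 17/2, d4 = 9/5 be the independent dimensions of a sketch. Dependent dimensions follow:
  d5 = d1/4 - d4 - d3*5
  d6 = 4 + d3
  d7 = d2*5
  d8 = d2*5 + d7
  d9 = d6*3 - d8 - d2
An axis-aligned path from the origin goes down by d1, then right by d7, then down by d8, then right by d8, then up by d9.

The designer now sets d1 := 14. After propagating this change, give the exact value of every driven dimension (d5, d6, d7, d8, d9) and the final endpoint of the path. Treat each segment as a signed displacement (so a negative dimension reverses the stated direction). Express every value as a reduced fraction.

Apply edit: d1 := 14
  d5 = d1/4 - d4 - d3*5 = -204/5
  d6 = 4 + d3 = 25/2
  d7 = d2*5 = 5
  d8 = d2*5 + d7 = 10
  d9 = d6*3 - d8 - d2 = 53/2
Walk from origin (0, 0):
  seg 1: down by d1 = 14 → (0, -14)
  seg 2: right by d7 = 5 → (5, -14)
  seg 3: down by d8 = 10 → (5, -24)
  seg 4: right by d8 = 10 → (15, -24)
  seg 5: up by d9 = 53/2 → (15, 5/2)

d5 = -204/5
d6 = 25/2
d7 = 5
d8 = 10
d9 = 53/2
endpoint = (15, 5/2)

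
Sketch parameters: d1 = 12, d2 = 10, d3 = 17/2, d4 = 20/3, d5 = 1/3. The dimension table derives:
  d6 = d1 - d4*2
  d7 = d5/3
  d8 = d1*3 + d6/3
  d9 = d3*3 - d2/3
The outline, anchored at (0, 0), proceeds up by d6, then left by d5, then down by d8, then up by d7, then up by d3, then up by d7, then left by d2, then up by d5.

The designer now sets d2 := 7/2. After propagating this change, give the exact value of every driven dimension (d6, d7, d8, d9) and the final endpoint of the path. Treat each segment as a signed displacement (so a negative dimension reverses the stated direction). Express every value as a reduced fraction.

Apply edit: d2 := 7/2
  d6 = d1 - d4*2 = -4/3
  d7 = d5/3 = 1/9
  d8 = d1*3 + d6/3 = 320/9
  d9 = d3*3 - d2/3 = 73/3
Walk from origin (0, 0):
  seg 1: up by d6 = -4/3 → (0, -4/3)
  seg 2: left by d5 = 1/3 → (-1/3, -4/3)
  seg 3: down by d8 = 320/9 → (-1/3, -332/9)
  seg 4: up by d7 = 1/9 → (-1/3, -331/9)
  seg 5: up by d3 = 17/2 → (-1/3, -509/18)
  seg 6: up by d7 = 1/9 → (-1/3, -169/6)
  seg 7: left by d2 = 7/2 → (-23/6, -169/6)
  seg 8: up by d5 = 1/3 → (-23/6, -167/6)

d6 = -4/3
d7 = 1/9
d8 = 320/9
d9 = 73/3
endpoint = (-23/6, -167/6)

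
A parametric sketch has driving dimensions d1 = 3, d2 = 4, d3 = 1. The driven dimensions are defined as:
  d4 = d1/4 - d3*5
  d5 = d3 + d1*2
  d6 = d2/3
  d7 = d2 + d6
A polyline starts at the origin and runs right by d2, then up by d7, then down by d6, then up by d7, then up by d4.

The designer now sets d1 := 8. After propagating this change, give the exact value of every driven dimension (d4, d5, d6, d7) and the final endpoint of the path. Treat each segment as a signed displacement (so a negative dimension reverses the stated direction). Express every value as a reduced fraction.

Apply edit: d1 := 8
  d4 = d1/4 - d3*5 = -3
  d5 = d3 + d1*2 = 17
  d6 = d2/3 = 4/3
  d7 = d2 + d6 = 16/3
Walk from origin (0, 0):
  seg 1: right by d2 = 4 → (4, 0)
  seg 2: up by d7 = 16/3 → (4, 16/3)
  seg 3: down by d6 = 4/3 → (4, 4)
  seg 4: up by d7 = 16/3 → (4, 28/3)
  seg 5: up by d4 = -3 → (4, 19/3)

d4 = -3
d5 = 17
d6 = 4/3
d7 = 16/3
endpoint = (4, 19/3)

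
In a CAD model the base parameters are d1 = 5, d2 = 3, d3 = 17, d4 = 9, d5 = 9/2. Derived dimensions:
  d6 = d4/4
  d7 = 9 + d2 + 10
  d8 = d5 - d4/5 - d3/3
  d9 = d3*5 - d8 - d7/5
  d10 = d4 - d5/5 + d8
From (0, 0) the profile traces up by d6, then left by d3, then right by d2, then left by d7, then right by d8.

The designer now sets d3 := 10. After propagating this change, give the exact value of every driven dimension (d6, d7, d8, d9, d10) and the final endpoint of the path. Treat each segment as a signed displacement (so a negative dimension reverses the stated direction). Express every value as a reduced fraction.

Apply edit: d3 := 10
  d6 = d4/4 = 9/4
  d7 = 9 + d2 + 10 = 22
  d8 = d5 - d4/5 - d3/3 = -19/30
  d9 = d3*5 - d8 - d7/5 = 1387/30
  d10 = d4 - d5/5 + d8 = 112/15
Walk from origin (0, 0):
  seg 1: up by d6 = 9/4 → (0, 9/4)
  seg 2: left by d3 = 10 → (-10, 9/4)
  seg 3: right by d2 = 3 → (-7, 9/4)
  seg 4: left by d7 = 22 → (-29, 9/4)
  seg 5: right by d8 = -19/30 → (-889/30, 9/4)

d6 = 9/4
d7 = 22
d8 = -19/30
d9 = 1387/30
d10 = 112/15
endpoint = (-889/30, 9/4)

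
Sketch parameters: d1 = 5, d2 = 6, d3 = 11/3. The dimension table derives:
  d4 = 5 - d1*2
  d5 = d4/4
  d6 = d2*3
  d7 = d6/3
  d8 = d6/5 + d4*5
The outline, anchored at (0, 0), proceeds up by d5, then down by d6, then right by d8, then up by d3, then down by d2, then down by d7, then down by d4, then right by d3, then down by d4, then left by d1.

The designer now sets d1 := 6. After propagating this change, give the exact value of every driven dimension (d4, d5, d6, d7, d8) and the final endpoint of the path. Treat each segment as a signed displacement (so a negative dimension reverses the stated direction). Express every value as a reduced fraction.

d4 = -7
d5 = -7/4
d6 = 18
d7 = 6
d8 = -157/5
endpoint = (-506/15, -169/12)

Apply edit: d1 := 6
  d4 = 5 - d1*2 = -7
  d5 = d4/4 = -7/4
  d6 = d2*3 = 18
  d7 = d6/3 = 6
  d8 = d6/5 + d4*5 = -157/5
Walk from origin (0, 0):
  seg 1: up by d5 = -7/4 → (0, -7/4)
  seg 2: down by d6 = 18 → (0, -79/4)
  seg 3: right by d8 = -157/5 → (-157/5, -79/4)
  seg 4: up by d3 = 11/3 → (-157/5, -193/12)
  seg 5: down by d2 = 6 → (-157/5, -265/12)
  seg 6: down by d7 = 6 → (-157/5, -337/12)
  seg 7: down by d4 = -7 → (-157/5, -253/12)
  seg 8: right by d3 = 11/3 → (-416/15, -253/12)
  seg 9: down by d4 = -7 → (-416/15, -169/12)
  seg 10: left by d1 = 6 → (-506/15, -169/12)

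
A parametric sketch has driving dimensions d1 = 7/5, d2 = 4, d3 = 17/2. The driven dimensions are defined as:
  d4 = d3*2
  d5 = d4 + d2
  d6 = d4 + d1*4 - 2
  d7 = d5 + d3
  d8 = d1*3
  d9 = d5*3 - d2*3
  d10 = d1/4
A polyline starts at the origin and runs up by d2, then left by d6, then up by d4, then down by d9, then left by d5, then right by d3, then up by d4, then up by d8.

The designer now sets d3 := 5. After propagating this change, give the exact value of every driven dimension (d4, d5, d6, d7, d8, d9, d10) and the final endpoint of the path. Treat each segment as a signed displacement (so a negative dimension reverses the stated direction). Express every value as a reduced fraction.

d4 = 10
d5 = 14
d6 = 68/5
d7 = 19
d8 = 21/5
d9 = 30
d10 = 7/20
endpoint = (-113/5, -9/5)

Apply edit: d3 := 5
  d4 = d3*2 = 10
  d5 = d4 + d2 = 14
  d6 = d4 + d1*4 - 2 = 68/5
  d7 = d5 + d3 = 19
  d8 = d1*3 = 21/5
  d9 = d5*3 - d2*3 = 30
  d10 = d1/4 = 7/20
Walk from origin (0, 0):
  seg 1: up by d2 = 4 → (0, 4)
  seg 2: left by d6 = 68/5 → (-68/5, 4)
  seg 3: up by d4 = 10 → (-68/5, 14)
  seg 4: down by d9 = 30 → (-68/5, -16)
  seg 5: left by d5 = 14 → (-138/5, -16)
  seg 6: right by d3 = 5 → (-113/5, -16)
  seg 7: up by d4 = 10 → (-113/5, -6)
  seg 8: up by d8 = 21/5 → (-113/5, -9/5)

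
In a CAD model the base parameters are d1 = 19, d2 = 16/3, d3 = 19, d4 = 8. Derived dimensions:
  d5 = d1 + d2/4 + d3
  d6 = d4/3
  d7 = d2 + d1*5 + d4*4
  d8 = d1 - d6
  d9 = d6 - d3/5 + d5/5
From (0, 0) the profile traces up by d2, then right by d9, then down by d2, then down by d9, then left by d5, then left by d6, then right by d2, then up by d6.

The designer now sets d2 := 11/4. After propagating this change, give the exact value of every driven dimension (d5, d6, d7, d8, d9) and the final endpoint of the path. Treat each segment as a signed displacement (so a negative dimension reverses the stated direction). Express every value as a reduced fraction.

Apply edit: d2 := 11/4
  d5 = d1 + d2/4 + d3 = 619/16
  d6 = d4/3 = 8/3
  d7 = d2 + d1*5 + d4*4 = 519/4
  d8 = d1 - d6 = 49/3
  d9 = d6 - d3/5 + d5/5 = 317/48
Walk from origin (0, 0):
  seg 1: up by d2 = 11/4 → (0, 11/4)
  seg 2: right by d9 = 317/48 → (317/48, 11/4)
  seg 3: down by d2 = 11/4 → (317/48, 0)
  seg 4: down by d9 = 317/48 → (317/48, -317/48)
  seg 5: left by d5 = 619/16 → (-385/12, -317/48)
  seg 6: left by d6 = 8/3 → (-139/4, -317/48)
  seg 7: right by d2 = 11/4 → (-32, -317/48)
  seg 8: up by d6 = 8/3 → (-32, -63/16)

d5 = 619/16
d6 = 8/3
d7 = 519/4
d8 = 49/3
d9 = 317/48
endpoint = (-32, -63/16)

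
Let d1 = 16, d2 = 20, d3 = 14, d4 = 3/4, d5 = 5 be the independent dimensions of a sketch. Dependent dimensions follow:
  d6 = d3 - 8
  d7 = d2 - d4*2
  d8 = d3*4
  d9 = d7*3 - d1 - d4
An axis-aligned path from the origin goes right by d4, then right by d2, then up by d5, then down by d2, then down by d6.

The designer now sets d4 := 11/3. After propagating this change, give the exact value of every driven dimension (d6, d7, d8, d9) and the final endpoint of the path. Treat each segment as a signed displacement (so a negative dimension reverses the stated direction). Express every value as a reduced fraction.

d6 = 6
d7 = 38/3
d8 = 56
d9 = 55/3
endpoint = (71/3, -21)

Apply edit: d4 := 11/3
  d6 = d3 - 8 = 6
  d7 = d2 - d4*2 = 38/3
  d8 = d3*4 = 56
  d9 = d7*3 - d1 - d4 = 55/3
Walk from origin (0, 0):
  seg 1: right by d4 = 11/3 → (11/3, 0)
  seg 2: right by d2 = 20 → (71/3, 0)
  seg 3: up by d5 = 5 → (71/3, 5)
  seg 4: down by d2 = 20 → (71/3, -15)
  seg 5: down by d6 = 6 → (71/3, -21)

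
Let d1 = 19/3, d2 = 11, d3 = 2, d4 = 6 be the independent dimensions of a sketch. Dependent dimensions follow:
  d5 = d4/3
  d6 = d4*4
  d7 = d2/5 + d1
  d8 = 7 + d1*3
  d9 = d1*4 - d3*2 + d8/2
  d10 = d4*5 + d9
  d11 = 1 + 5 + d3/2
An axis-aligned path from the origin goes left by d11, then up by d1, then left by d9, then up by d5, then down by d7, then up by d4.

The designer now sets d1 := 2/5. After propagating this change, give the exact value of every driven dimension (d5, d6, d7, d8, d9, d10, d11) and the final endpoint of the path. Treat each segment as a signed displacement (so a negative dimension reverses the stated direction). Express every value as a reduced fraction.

d5 = 2
d6 = 24
d7 = 13/5
d8 = 41/5
d9 = 17/10
d10 = 317/10
d11 = 7
endpoint = (-87/10, 29/5)

Apply edit: d1 := 2/5
  d5 = d4/3 = 2
  d6 = d4*4 = 24
  d7 = d2/5 + d1 = 13/5
  d8 = 7 + d1*3 = 41/5
  d9 = d1*4 - d3*2 + d8/2 = 17/10
  d10 = d4*5 + d9 = 317/10
  d11 = 1 + 5 + d3/2 = 7
Walk from origin (0, 0):
  seg 1: left by d11 = 7 → (-7, 0)
  seg 2: up by d1 = 2/5 → (-7, 2/5)
  seg 3: left by d9 = 17/10 → (-87/10, 2/5)
  seg 4: up by d5 = 2 → (-87/10, 12/5)
  seg 5: down by d7 = 13/5 → (-87/10, -1/5)
  seg 6: up by d4 = 6 → (-87/10, 29/5)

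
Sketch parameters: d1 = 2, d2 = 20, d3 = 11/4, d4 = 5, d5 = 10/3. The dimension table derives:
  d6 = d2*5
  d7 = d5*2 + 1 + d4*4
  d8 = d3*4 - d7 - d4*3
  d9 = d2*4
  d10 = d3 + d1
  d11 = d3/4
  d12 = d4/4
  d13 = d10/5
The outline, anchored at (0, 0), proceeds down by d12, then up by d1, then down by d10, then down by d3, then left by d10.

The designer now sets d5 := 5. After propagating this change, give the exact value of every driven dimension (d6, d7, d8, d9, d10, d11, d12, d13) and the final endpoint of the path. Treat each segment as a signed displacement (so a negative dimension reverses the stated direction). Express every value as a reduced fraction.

d6 = 100
d7 = 31
d8 = -35
d9 = 80
d10 = 19/4
d11 = 11/16
d12 = 5/4
d13 = 19/20
endpoint = (-19/4, -27/4)

Apply edit: d5 := 5
  d6 = d2*5 = 100
  d7 = d5*2 + 1 + d4*4 = 31
  d8 = d3*4 - d7 - d4*3 = -35
  d9 = d2*4 = 80
  d10 = d3 + d1 = 19/4
  d11 = d3/4 = 11/16
  d12 = d4/4 = 5/4
  d13 = d10/5 = 19/20
Walk from origin (0, 0):
  seg 1: down by d12 = 5/4 → (0, -5/4)
  seg 2: up by d1 = 2 → (0, 3/4)
  seg 3: down by d10 = 19/4 → (0, -4)
  seg 4: down by d3 = 11/4 → (0, -27/4)
  seg 5: left by d10 = 19/4 → (-19/4, -27/4)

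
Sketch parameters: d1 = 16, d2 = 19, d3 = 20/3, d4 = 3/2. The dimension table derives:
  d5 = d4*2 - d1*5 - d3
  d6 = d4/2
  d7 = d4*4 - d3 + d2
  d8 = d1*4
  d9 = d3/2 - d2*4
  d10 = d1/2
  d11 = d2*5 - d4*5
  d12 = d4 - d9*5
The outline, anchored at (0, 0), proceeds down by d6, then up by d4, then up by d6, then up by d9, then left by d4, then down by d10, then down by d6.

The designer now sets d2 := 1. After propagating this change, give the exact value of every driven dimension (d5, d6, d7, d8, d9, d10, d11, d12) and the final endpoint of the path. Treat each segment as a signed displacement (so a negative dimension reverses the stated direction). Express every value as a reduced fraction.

Apply edit: d2 := 1
  d5 = d4*2 - d1*5 - d3 = -251/3
  d6 = d4/2 = 3/4
  d7 = d4*4 - d3 + d2 = 1/3
  d8 = d1*4 = 64
  d9 = d3/2 - d2*4 = -2/3
  d10 = d1/2 = 8
  d11 = d2*5 - d4*5 = -5/2
  d12 = d4 - d9*5 = 29/6
Walk from origin (0, 0):
  seg 1: down by d6 = 3/4 → (0, -3/4)
  seg 2: up by d4 = 3/2 → (0, 3/4)
  seg 3: up by d6 = 3/4 → (0, 3/2)
  seg 4: up by d9 = -2/3 → (0, 5/6)
  seg 5: left by d4 = 3/2 → (-3/2, 5/6)
  seg 6: down by d10 = 8 → (-3/2, -43/6)
  seg 7: down by d6 = 3/4 → (-3/2, -95/12)

d5 = -251/3
d6 = 3/4
d7 = 1/3
d8 = 64
d9 = -2/3
d10 = 8
d11 = -5/2
d12 = 29/6
endpoint = (-3/2, -95/12)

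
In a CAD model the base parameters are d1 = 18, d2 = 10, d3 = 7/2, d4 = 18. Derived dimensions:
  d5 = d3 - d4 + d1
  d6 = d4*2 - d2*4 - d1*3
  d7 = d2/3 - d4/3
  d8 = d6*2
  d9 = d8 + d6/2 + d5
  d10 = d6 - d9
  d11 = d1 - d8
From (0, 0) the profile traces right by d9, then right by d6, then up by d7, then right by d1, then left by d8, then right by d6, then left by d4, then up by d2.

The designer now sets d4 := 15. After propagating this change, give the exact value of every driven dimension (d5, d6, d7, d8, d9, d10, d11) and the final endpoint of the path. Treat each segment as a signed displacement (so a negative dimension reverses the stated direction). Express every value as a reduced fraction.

d5 = 13/2
d6 = -64
d7 = -5/3
d8 = -128
d9 = -307/2
d10 = 179/2
d11 = 146
endpoint = (-301/2, 25/3)

Apply edit: d4 := 15
  d5 = d3 - d4 + d1 = 13/2
  d6 = d4*2 - d2*4 - d1*3 = -64
  d7 = d2/3 - d4/3 = -5/3
  d8 = d6*2 = -128
  d9 = d8 + d6/2 + d5 = -307/2
  d10 = d6 - d9 = 179/2
  d11 = d1 - d8 = 146
Walk from origin (0, 0):
  seg 1: right by d9 = -307/2 → (-307/2, 0)
  seg 2: right by d6 = -64 → (-435/2, 0)
  seg 3: up by d7 = -5/3 → (-435/2, -5/3)
  seg 4: right by d1 = 18 → (-399/2, -5/3)
  seg 5: left by d8 = -128 → (-143/2, -5/3)
  seg 6: right by d6 = -64 → (-271/2, -5/3)
  seg 7: left by d4 = 15 → (-301/2, -5/3)
  seg 8: up by d2 = 10 → (-301/2, 25/3)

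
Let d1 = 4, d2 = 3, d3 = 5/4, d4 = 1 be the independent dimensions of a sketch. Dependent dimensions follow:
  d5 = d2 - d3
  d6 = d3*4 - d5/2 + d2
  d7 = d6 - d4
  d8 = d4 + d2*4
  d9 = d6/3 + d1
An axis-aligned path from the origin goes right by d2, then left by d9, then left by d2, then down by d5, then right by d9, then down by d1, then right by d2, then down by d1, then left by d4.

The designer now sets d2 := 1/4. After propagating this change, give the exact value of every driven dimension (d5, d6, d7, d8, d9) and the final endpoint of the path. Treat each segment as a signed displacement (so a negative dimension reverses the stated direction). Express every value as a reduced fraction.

Apply edit: d2 := 1/4
  d5 = d2 - d3 = -1
  d6 = d3*4 - d5/2 + d2 = 23/4
  d7 = d6 - d4 = 19/4
  d8 = d4 + d2*4 = 2
  d9 = d6/3 + d1 = 71/12
Walk from origin (0, 0):
  seg 1: right by d2 = 1/4 → (1/4, 0)
  seg 2: left by d9 = 71/12 → (-17/3, 0)
  seg 3: left by d2 = 1/4 → (-71/12, 0)
  seg 4: down by d5 = -1 → (-71/12, 1)
  seg 5: right by d9 = 71/12 → (0, 1)
  seg 6: down by d1 = 4 → (0, -3)
  seg 7: right by d2 = 1/4 → (1/4, -3)
  seg 8: down by d1 = 4 → (1/4, -7)
  seg 9: left by d4 = 1 → (-3/4, -7)

d5 = -1
d6 = 23/4
d7 = 19/4
d8 = 2
d9 = 71/12
endpoint = (-3/4, -7)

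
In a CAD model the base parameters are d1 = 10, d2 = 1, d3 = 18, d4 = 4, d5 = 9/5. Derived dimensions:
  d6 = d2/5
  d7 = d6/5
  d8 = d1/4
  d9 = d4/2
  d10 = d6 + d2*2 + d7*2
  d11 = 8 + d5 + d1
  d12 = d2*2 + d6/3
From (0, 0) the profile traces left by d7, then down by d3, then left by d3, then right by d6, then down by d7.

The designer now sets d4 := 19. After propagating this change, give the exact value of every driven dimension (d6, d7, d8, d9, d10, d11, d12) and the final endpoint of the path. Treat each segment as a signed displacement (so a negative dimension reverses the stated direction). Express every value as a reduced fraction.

d6 = 1/5
d7 = 1/25
d8 = 5/2
d9 = 19/2
d10 = 57/25
d11 = 99/5
d12 = 31/15
endpoint = (-446/25, -451/25)

Apply edit: d4 := 19
  d6 = d2/5 = 1/5
  d7 = d6/5 = 1/25
  d8 = d1/4 = 5/2
  d9 = d4/2 = 19/2
  d10 = d6 + d2*2 + d7*2 = 57/25
  d11 = 8 + d5 + d1 = 99/5
  d12 = d2*2 + d6/3 = 31/15
Walk from origin (0, 0):
  seg 1: left by d7 = 1/25 → (-1/25, 0)
  seg 2: down by d3 = 18 → (-1/25, -18)
  seg 3: left by d3 = 18 → (-451/25, -18)
  seg 4: right by d6 = 1/5 → (-446/25, -18)
  seg 5: down by d7 = 1/25 → (-446/25, -451/25)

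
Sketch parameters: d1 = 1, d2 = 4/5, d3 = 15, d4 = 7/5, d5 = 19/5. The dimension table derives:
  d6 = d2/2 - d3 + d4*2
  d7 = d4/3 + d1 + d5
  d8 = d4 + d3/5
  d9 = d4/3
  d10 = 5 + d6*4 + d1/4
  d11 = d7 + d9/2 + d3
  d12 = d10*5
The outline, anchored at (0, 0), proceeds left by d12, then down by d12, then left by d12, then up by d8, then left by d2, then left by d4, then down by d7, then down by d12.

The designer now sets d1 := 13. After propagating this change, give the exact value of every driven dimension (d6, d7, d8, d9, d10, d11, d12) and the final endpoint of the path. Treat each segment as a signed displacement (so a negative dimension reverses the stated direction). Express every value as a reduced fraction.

Apply edit: d1 := 13
  d6 = d2/2 - d3 + d4*2 = -59/5
  d7 = d4/3 + d1 + d5 = 259/15
  d8 = d4 + d3/5 = 22/5
  d9 = d4/3 = 7/15
  d10 = 5 + d6*4 + d1/4 = -779/20
  d11 = d7 + d9/2 + d3 = 65/2
  d12 = d10*5 = -779/4
Walk from origin (0, 0):
  seg 1: left by d12 = -779/4 → (779/4, 0)
  seg 2: down by d12 = -779/4 → (779/4, 779/4)
  seg 3: left by d12 = -779/4 → (779/2, 779/4)
  seg 4: up by d8 = 22/5 → (779/2, 3983/20)
  seg 5: left by d2 = 4/5 → (3887/10, 3983/20)
  seg 6: left by d4 = 7/5 → (3873/10, 3983/20)
  seg 7: down by d7 = 259/15 → (3873/10, 10913/60)
  seg 8: down by d12 = -779/4 → (3873/10, 11299/30)

d6 = -59/5
d7 = 259/15
d8 = 22/5
d9 = 7/15
d10 = -779/20
d11 = 65/2
d12 = -779/4
endpoint = (3873/10, 11299/30)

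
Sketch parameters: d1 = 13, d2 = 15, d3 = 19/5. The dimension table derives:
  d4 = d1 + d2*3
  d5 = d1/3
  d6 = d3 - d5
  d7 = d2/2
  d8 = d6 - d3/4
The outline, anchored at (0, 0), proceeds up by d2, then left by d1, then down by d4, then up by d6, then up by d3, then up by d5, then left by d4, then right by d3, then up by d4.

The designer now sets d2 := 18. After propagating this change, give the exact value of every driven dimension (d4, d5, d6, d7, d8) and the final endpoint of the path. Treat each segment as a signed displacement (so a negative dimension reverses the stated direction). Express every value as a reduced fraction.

Apply edit: d2 := 18
  d4 = d1 + d2*3 = 67
  d5 = d1/3 = 13/3
  d6 = d3 - d5 = -8/15
  d7 = d2/2 = 9
  d8 = d6 - d3/4 = -89/60
Walk from origin (0, 0):
  seg 1: up by d2 = 18 → (0, 18)
  seg 2: left by d1 = 13 → (-13, 18)
  seg 3: down by d4 = 67 → (-13, -49)
  seg 4: up by d6 = -8/15 → (-13, -743/15)
  seg 5: up by d3 = 19/5 → (-13, -686/15)
  seg 6: up by d5 = 13/3 → (-13, -207/5)
  seg 7: left by d4 = 67 → (-80, -207/5)
  seg 8: right by d3 = 19/5 → (-381/5, -207/5)
  seg 9: up by d4 = 67 → (-381/5, 128/5)

d4 = 67
d5 = 13/3
d6 = -8/15
d7 = 9
d8 = -89/60
endpoint = (-381/5, 128/5)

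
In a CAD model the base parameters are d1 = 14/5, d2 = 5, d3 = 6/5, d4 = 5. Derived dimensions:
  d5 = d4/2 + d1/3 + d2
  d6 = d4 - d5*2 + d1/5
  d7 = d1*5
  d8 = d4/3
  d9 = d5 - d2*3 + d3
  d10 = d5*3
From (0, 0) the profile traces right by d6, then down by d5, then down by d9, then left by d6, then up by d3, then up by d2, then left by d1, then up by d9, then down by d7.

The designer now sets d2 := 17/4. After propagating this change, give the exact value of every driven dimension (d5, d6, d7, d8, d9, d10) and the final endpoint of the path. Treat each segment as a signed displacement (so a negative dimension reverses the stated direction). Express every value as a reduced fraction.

Apply edit: d2 := 17/4
  d5 = d4/2 + d1/3 + d2 = 461/60
  d6 = d4 - d5*2 + d1/5 = -1471/150
  d7 = d1*5 = 14
  d8 = d4/3 = 5/3
  d9 = d5 - d2*3 + d3 = -58/15
  d10 = d5*3 = 461/20
Walk from origin (0, 0):
  seg 1: right by d6 = -1471/150 → (-1471/150, 0)
  seg 2: down by d5 = 461/60 → (-1471/150, -461/60)
  seg 3: down by d9 = -58/15 → (-1471/150, -229/60)
  seg 4: left by d6 = -1471/150 → (0, -229/60)
  seg 5: up by d3 = 6/5 → (0, -157/60)
  seg 6: up by d2 = 17/4 → (0, 49/30)
  seg 7: left by d1 = 14/5 → (-14/5, 49/30)
  seg 8: up by d9 = -58/15 → (-14/5, -67/30)
  seg 9: down by d7 = 14 → (-14/5, -487/30)

d5 = 461/60
d6 = -1471/150
d7 = 14
d8 = 5/3
d9 = -58/15
d10 = 461/20
endpoint = (-14/5, -487/30)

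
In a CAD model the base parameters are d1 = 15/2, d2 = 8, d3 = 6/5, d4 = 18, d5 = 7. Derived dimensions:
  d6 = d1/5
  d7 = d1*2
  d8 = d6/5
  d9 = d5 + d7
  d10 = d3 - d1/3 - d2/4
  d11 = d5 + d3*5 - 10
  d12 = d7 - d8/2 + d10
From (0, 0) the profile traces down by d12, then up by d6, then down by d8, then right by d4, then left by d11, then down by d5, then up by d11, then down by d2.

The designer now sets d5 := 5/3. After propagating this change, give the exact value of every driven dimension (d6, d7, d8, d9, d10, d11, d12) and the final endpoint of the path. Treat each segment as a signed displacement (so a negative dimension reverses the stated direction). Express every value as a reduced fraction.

Apply edit: d5 := 5/3
  d6 = d1/5 = 3/2
  d7 = d1*2 = 15
  d8 = d6/5 = 3/10
  d9 = d5 + d7 = 50/3
  d10 = d3 - d1/3 - d2/4 = -33/10
  d11 = d5 + d3*5 - 10 = -7/3
  d12 = d7 - d8/2 + d10 = 231/20
Walk from origin (0, 0):
  seg 1: down by d12 = 231/20 → (0, -231/20)
  seg 2: up by d6 = 3/2 → (0, -201/20)
  seg 3: down by d8 = 3/10 → (0, -207/20)
  seg 4: right by d4 = 18 → (18, -207/20)
  seg 5: left by d11 = -7/3 → (61/3, -207/20)
  seg 6: down by d5 = 5/3 → (61/3, -721/60)
  seg 7: up by d11 = -7/3 → (61/3, -287/20)
  seg 8: down by d2 = 8 → (61/3, -447/20)

d6 = 3/2
d7 = 15
d8 = 3/10
d9 = 50/3
d10 = -33/10
d11 = -7/3
d12 = 231/20
endpoint = (61/3, -447/20)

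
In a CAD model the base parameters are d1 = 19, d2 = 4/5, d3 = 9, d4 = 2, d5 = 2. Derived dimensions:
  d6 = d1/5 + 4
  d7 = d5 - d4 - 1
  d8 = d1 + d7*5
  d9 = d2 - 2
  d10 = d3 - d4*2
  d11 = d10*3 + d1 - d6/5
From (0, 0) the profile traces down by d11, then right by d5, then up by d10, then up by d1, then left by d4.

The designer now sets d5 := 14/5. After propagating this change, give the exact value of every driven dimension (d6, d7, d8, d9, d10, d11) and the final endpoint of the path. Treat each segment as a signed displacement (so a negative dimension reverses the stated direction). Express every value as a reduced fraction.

d6 = 39/5
d7 = -1/5
d8 = 18
d9 = -6/5
d10 = 5
d11 = 811/25
endpoint = (4/5, -211/25)

Apply edit: d5 := 14/5
  d6 = d1/5 + 4 = 39/5
  d7 = d5 - d4 - 1 = -1/5
  d8 = d1 + d7*5 = 18
  d9 = d2 - 2 = -6/5
  d10 = d3 - d4*2 = 5
  d11 = d10*3 + d1 - d6/5 = 811/25
Walk from origin (0, 0):
  seg 1: down by d11 = 811/25 → (0, -811/25)
  seg 2: right by d5 = 14/5 → (14/5, -811/25)
  seg 3: up by d10 = 5 → (14/5, -686/25)
  seg 4: up by d1 = 19 → (14/5, -211/25)
  seg 5: left by d4 = 2 → (4/5, -211/25)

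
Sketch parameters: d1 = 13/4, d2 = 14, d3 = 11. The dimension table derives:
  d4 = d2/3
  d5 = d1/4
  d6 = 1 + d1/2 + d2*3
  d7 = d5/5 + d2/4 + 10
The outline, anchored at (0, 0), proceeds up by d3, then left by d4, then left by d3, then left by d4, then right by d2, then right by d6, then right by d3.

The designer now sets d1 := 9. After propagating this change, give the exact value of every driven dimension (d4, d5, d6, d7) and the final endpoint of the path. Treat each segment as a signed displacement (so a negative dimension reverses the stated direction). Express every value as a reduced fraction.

d4 = 14/3
d5 = 9/4
d6 = 95/2
d7 = 279/20
endpoint = (313/6, 11)

Apply edit: d1 := 9
  d4 = d2/3 = 14/3
  d5 = d1/4 = 9/4
  d6 = 1 + d1/2 + d2*3 = 95/2
  d7 = d5/5 + d2/4 + 10 = 279/20
Walk from origin (0, 0):
  seg 1: up by d3 = 11 → (0, 11)
  seg 2: left by d4 = 14/3 → (-14/3, 11)
  seg 3: left by d3 = 11 → (-47/3, 11)
  seg 4: left by d4 = 14/3 → (-61/3, 11)
  seg 5: right by d2 = 14 → (-19/3, 11)
  seg 6: right by d6 = 95/2 → (247/6, 11)
  seg 7: right by d3 = 11 → (313/6, 11)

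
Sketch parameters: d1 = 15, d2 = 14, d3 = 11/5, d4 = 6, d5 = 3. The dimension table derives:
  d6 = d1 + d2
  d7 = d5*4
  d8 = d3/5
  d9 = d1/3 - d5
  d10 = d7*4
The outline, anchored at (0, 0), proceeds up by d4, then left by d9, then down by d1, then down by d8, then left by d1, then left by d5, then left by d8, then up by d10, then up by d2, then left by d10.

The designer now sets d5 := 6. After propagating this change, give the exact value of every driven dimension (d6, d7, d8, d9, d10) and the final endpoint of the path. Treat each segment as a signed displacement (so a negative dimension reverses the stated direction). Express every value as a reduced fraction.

d6 = 29
d7 = 24
d8 = 11/25
d9 = -1
d10 = 96
endpoint = (-2911/25, 2514/25)

Apply edit: d5 := 6
  d6 = d1 + d2 = 29
  d7 = d5*4 = 24
  d8 = d3/5 = 11/25
  d9 = d1/3 - d5 = -1
  d10 = d7*4 = 96
Walk from origin (0, 0):
  seg 1: up by d4 = 6 → (0, 6)
  seg 2: left by d9 = -1 → (1, 6)
  seg 3: down by d1 = 15 → (1, -9)
  seg 4: down by d8 = 11/25 → (1, -236/25)
  seg 5: left by d1 = 15 → (-14, -236/25)
  seg 6: left by d5 = 6 → (-20, -236/25)
  seg 7: left by d8 = 11/25 → (-511/25, -236/25)
  seg 8: up by d10 = 96 → (-511/25, 2164/25)
  seg 9: up by d2 = 14 → (-511/25, 2514/25)
  seg 10: left by d10 = 96 → (-2911/25, 2514/25)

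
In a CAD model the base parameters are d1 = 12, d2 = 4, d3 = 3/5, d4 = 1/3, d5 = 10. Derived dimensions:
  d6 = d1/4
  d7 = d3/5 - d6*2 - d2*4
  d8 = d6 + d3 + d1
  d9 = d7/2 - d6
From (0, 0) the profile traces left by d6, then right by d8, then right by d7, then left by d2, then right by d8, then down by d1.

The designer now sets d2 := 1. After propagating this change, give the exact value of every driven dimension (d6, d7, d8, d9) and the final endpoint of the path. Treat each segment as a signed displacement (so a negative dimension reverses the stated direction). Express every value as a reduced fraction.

Apply edit: d2 := 1
  d6 = d1/4 = 3
  d7 = d3/5 - d6*2 - d2*4 = -247/25
  d8 = d6 + d3 + d1 = 78/5
  d9 = d7/2 - d6 = -397/50
Walk from origin (0, 0):
  seg 1: left by d6 = 3 → (-3, 0)
  seg 2: right by d8 = 78/5 → (63/5, 0)
  seg 3: right by d7 = -247/25 → (68/25, 0)
  seg 4: left by d2 = 1 → (43/25, 0)
  seg 5: right by d8 = 78/5 → (433/25, 0)
  seg 6: down by d1 = 12 → (433/25, -12)

d6 = 3
d7 = -247/25
d8 = 78/5
d9 = -397/50
endpoint = (433/25, -12)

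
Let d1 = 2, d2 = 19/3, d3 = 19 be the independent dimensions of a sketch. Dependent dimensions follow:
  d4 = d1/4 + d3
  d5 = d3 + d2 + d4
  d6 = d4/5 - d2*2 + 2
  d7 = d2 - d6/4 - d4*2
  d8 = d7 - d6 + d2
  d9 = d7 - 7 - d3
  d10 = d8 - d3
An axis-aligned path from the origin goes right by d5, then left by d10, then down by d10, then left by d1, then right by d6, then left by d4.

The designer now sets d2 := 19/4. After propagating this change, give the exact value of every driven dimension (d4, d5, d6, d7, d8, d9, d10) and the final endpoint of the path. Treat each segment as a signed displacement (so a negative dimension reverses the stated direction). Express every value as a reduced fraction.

Apply edit: d2 := 19/4
  d4 = d1/4 + d3 = 39/2
  d5 = d3 + d2 + d4 = 173/4
  d6 = d4/5 - d2*2 + 2 = -18/5
  d7 = d2 - d6/4 - d4*2 = -667/20
  d8 = d7 - d6 + d2 = -25
  d9 = d7 - 7 - d3 = -1187/20
  d10 = d8 - d3 = -44
Walk from origin (0, 0):
  seg 1: right by d5 = 173/4 → (173/4, 0)
  seg 2: left by d10 = -44 → (349/4, 0)
  seg 3: down by d10 = -44 → (349/4, 44)
  seg 4: left by d1 = 2 → (341/4, 44)
  seg 5: right by d6 = -18/5 → (1633/20, 44)
  seg 6: left by d4 = 39/2 → (1243/20, 44)

d4 = 39/2
d5 = 173/4
d6 = -18/5
d7 = -667/20
d8 = -25
d9 = -1187/20
d10 = -44
endpoint = (1243/20, 44)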